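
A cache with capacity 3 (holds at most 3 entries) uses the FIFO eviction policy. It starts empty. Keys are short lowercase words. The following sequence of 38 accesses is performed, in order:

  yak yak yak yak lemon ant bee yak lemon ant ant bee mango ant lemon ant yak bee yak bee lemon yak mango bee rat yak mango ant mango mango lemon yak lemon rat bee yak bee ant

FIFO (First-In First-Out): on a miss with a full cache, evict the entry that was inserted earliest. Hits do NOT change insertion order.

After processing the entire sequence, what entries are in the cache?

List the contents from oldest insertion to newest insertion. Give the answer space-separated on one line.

Answer: rat bee ant

Derivation:
FIFO simulation (capacity=3):
  1. access yak: MISS. Cache (old->new): [yak]
  2. access yak: HIT. Cache (old->new): [yak]
  3. access yak: HIT. Cache (old->new): [yak]
  4. access yak: HIT. Cache (old->new): [yak]
  5. access lemon: MISS. Cache (old->new): [yak lemon]
  6. access ant: MISS. Cache (old->new): [yak lemon ant]
  7. access bee: MISS, evict yak. Cache (old->new): [lemon ant bee]
  8. access yak: MISS, evict lemon. Cache (old->new): [ant bee yak]
  9. access lemon: MISS, evict ant. Cache (old->new): [bee yak lemon]
  10. access ant: MISS, evict bee. Cache (old->new): [yak lemon ant]
  11. access ant: HIT. Cache (old->new): [yak lemon ant]
  12. access bee: MISS, evict yak. Cache (old->new): [lemon ant bee]
  13. access mango: MISS, evict lemon. Cache (old->new): [ant bee mango]
  14. access ant: HIT. Cache (old->new): [ant bee mango]
  15. access lemon: MISS, evict ant. Cache (old->new): [bee mango lemon]
  16. access ant: MISS, evict bee. Cache (old->new): [mango lemon ant]
  17. access yak: MISS, evict mango. Cache (old->new): [lemon ant yak]
  18. access bee: MISS, evict lemon. Cache (old->new): [ant yak bee]
  19. access yak: HIT. Cache (old->new): [ant yak bee]
  20. access bee: HIT. Cache (old->new): [ant yak bee]
  21. access lemon: MISS, evict ant. Cache (old->new): [yak bee lemon]
  22. access yak: HIT. Cache (old->new): [yak bee lemon]
  23. access mango: MISS, evict yak. Cache (old->new): [bee lemon mango]
  24. access bee: HIT. Cache (old->new): [bee lemon mango]
  25. access rat: MISS, evict bee. Cache (old->new): [lemon mango rat]
  26. access yak: MISS, evict lemon. Cache (old->new): [mango rat yak]
  27. access mango: HIT. Cache (old->new): [mango rat yak]
  28. access ant: MISS, evict mango. Cache (old->new): [rat yak ant]
  29. access mango: MISS, evict rat. Cache (old->new): [yak ant mango]
  30. access mango: HIT. Cache (old->new): [yak ant mango]
  31. access lemon: MISS, evict yak. Cache (old->new): [ant mango lemon]
  32. access yak: MISS, evict ant. Cache (old->new): [mango lemon yak]
  33. access lemon: HIT. Cache (old->new): [mango lemon yak]
  34. access rat: MISS, evict mango. Cache (old->new): [lemon yak rat]
  35. access bee: MISS, evict lemon. Cache (old->new): [yak rat bee]
  36. access yak: HIT. Cache (old->new): [yak rat bee]
  37. access bee: HIT. Cache (old->new): [yak rat bee]
  38. access ant: MISS, evict yak. Cache (old->new): [rat bee ant]
Total: 14 hits, 24 misses, 21 evictions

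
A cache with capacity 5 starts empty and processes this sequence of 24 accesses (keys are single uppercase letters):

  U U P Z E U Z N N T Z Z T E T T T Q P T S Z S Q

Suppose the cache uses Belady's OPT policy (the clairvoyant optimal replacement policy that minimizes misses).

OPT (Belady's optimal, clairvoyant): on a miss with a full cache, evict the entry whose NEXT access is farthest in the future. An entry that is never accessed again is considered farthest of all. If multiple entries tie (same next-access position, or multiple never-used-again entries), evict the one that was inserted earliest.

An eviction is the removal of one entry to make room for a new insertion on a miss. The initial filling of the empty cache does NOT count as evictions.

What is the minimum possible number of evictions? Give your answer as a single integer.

Answer: 3

Derivation:
OPT (Belady) simulation (capacity=5):
  1. access U: MISS. Cache: [U]
  2. access U: HIT. Next use of U: step 6. Cache: [U]
  3. access P: MISS. Cache: [U P]
  4. access Z: MISS. Cache: [U P Z]
  5. access E: MISS. Cache: [U P Z E]
  6. access U: HIT. Next use of U: never. Cache: [U P Z E]
  7. access Z: HIT. Next use of Z: step 11. Cache: [U P Z E]
  8. access N: MISS. Cache: [U P Z E N]
  9. access N: HIT. Next use of N: never. Cache: [U P Z E N]
  10. access T: MISS, evict U (next use: never). Cache: [P Z E N T]
  11. access Z: HIT. Next use of Z: step 12. Cache: [P Z E N T]
  12. access Z: HIT. Next use of Z: step 22. Cache: [P Z E N T]
  13. access T: HIT. Next use of T: step 15. Cache: [P Z E N T]
  14. access E: HIT. Next use of E: never. Cache: [P Z E N T]
  15. access T: HIT. Next use of T: step 16. Cache: [P Z E N T]
  16. access T: HIT. Next use of T: step 17. Cache: [P Z E N T]
  17. access T: HIT. Next use of T: step 20. Cache: [P Z E N T]
  18. access Q: MISS, evict E (next use: never). Cache: [P Z N T Q]
  19. access P: HIT. Next use of P: never. Cache: [P Z N T Q]
  20. access T: HIT. Next use of T: never. Cache: [P Z N T Q]
  21. access S: MISS, evict P (next use: never). Cache: [Z N T Q S]
  22. access Z: HIT. Next use of Z: never. Cache: [Z N T Q S]
  23. access S: HIT. Next use of S: never. Cache: [Z N T Q S]
  24. access Q: HIT. Next use of Q: never. Cache: [Z N T Q S]
Total: 16 hits, 8 misses, 3 evictions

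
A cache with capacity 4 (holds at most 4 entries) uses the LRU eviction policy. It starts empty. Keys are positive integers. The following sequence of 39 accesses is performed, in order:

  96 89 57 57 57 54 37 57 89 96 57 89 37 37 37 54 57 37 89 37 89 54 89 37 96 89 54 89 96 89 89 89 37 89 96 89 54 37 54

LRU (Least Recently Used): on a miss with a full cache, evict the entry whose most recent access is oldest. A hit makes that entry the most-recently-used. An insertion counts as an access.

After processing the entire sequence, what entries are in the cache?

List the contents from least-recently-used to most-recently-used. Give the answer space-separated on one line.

Answer: 96 89 37 54

Derivation:
LRU simulation (capacity=4):
  1. access 96: MISS. Cache (LRU->MRU): [96]
  2. access 89: MISS. Cache (LRU->MRU): [96 89]
  3. access 57: MISS. Cache (LRU->MRU): [96 89 57]
  4. access 57: HIT. Cache (LRU->MRU): [96 89 57]
  5. access 57: HIT. Cache (LRU->MRU): [96 89 57]
  6. access 54: MISS. Cache (LRU->MRU): [96 89 57 54]
  7. access 37: MISS, evict 96. Cache (LRU->MRU): [89 57 54 37]
  8. access 57: HIT. Cache (LRU->MRU): [89 54 37 57]
  9. access 89: HIT. Cache (LRU->MRU): [54 37 57 89]
  10. access 96: MISS, evict 54. Cache (LRU->MRU): [37 57 89 96]
  11. access 57: HIT. Cache (LRU->MRU): [37 89 96 57]
  12. access 89: HIT. Cache (LRU->MRU): [37 96 57 89]
  13. access 37: HIT. Cache (LRU->MRU): [96 57 89 37]
  14. access 37: HIT. Cache (LRU->MRU): [96 57 89 37]
  15. access 37: HIT. Cache (LRU->MRU): [96 57 89 37]
  16. access 54: MISS, evict 96. Cache (LRU->MRU): [57 89 37 54]
  17. access 57: HIT. Cache (LRU->MRU): [89 37 54 57]
  18. access 37: HIT. Cache (LRU->MRU): [89 54 57 37]
  19. access 89: HIT. Cache (LRU->MRU): [54 57 37 89]
  20. access 37: HIT. Cache (LRU->MRU): [54 57 89 37]
  21. access 89: HIT. Cache (LRU->MRU): [54 57 37 89]
  22. access 54: HIT. Cache (LRU->MRU): [57 37 89 54]
  23. access 89: HIT. Cache (LRU->MRU): [57 37 54 89]
  24. access 37: HIT. Cache (LRU->MRU): [57 54 89 37]
  25. access 96: MISS, evict 57. Cache (LRU->MRU): [54 89 37 96]
  26. access 89: HIT. Cache (LRU->MRU): [54 37 96 89]
  27. access 54: HIT. Cache (LRU->MRU): [37 96 89 54]
  28. access 89: HIT. Cache (LRU->MRU): [37 96 54 89]
  29. access 96: HIT. Cache (LRU->MRU): [37 54 89 96]
  30. access 89: HIT. Cache (LRU->MRU): [37 54 96 89]
  31. access 89: HIT. Cache (LRU->MRU): [37 54 96 89]
  32. access 89: HIT. Cache (LRU->MRU): [37 54 96 89]
  33. access 37: HIT. Cache (LRU->MRU): [54 96 89 37]
  34. access 89: HIT. Cache (LRU->MRU): [54 96 37 89]
  35. access 96: HIT. Cache (LRU->MRU): [54 37 89 96]
  36. access 89: HIT. Cache (LRU->MRU): [54 37 96 89]
  37. access 54: HIT. Cache (LRU->MRU): [37 96 89 54]
  38. access 37: HIT. Cache (LRU->MRU): [96 89 54 37]
  39. access 54: HIT. Cache (LRU->MRU): [96 89 37 54]
Total: 31 hits, 8 misses, 4 evictions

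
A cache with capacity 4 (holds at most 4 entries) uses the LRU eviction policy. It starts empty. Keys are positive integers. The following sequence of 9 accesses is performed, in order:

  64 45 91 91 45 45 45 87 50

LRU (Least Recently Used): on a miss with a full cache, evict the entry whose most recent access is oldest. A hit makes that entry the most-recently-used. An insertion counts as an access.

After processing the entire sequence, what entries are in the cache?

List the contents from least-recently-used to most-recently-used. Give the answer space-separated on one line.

Answer: 91 45 87 50

Derivation:
LRU simulation (capacity=4):
  1. access 64: MISS. Cache (LRU->MRU): [64]
  2. access 45: MISS. Cache (LRU->MRU): [64 45]
  3. access 91: MISS. Cache (LRU->MRU): [64 45 91]
  4. access 91: HIT. Cache (LRU->MRU): [64 45 91]
  5. access 45: HIT. Cache (LRU->MRU): [64 91 45]
  6. access 45: HIT. Cache (LRU->MRU): [64 91 45]
  7. access 45: HIT. Cache (LRU->MRU): [64 91 45]
  8. access 87: MISS. Cache (LRU->MRU): [64 91 45 87]
  9. access 50: MISS, evict 64. Cache (LRU->MRU): [91 45 87 50]
Total: 4 hits, 5 misses, 1 evictions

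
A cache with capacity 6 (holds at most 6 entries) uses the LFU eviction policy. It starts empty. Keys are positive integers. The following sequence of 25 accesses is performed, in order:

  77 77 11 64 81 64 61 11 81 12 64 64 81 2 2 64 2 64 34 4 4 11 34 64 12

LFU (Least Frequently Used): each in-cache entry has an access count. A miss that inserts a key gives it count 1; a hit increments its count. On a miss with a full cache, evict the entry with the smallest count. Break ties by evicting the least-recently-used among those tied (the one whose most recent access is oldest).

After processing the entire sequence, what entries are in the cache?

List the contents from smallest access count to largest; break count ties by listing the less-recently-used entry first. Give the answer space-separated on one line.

Answer: 12 4 81 2 11 64

Derivation:
LFU simulation (capacity=6):
  1. access 77: MISS. Cache: [77(c=1)]
  2. access 77: HIT, count now 2. Cache: [77(c=2)]
  3. access 11: MISS. Cache: [11(c=1) 77(c=2)]
  4. access 64: MISS. Cache: [11(c=1) 64(c=1) 77(c=2)]
  5. access 81: MISS. Cache: [11(c=1) 64(c=1) 81(c=1) 77(c=2)]
  6. access 64: HIT, count now 2. Cache: [11(c=1) 81(c=1) 77(c=2) 64(c=2)]
  7. access 61: MISS. Cache: [11(c=1) 81(c=1) 61(c=1) 77(c=2) 64(c=2)]
  8. access 11: HIT, count now 2. Cache: [81(c=1) 61(c=1) 77(c=2) 64(c=2) 11(c=2)]
  9. access 81: HIT, count now 2. Cache: [61(c=1) 77(c=2) 64(c=2) 11(c=2) 81(c=2)]
  10. access 12: MISS. Cache: [61(c=1) 12(c=1) 77(c=2) 64(c=2) 11(c=2) 81(c=2)]
  11. access 64: HIT, count now 3. Cache: [61(c=1) 12(c=1) 77(c=2) 11(c=2) 81(c=2) 64(c=3)]
  12. access 64: HIT, count now 4. Cache: [61(c=1) 12(c=1) 77(c=2) 11(c=2) 81(c=2) 64(c=4)]
  13. access 81: HIT, count now 3. Cache: [61(c=1) 12(c=1) 77(c=2) 11(c=2) 81(c=3) 64(c=4)]
  14. access 2: MISS, evict 61(c=1). Cache: [12(c=1) 2(c=1) 77(c=2) 11(c=2) 81(c=3) 64(c=4)]
  15. access 2: HIT, count now 2. Cache: [12(c=1) 77(c=2) 11(c=2) 2(c=2) 81(c=3) 64(c=4)]
  16. access 64: HIT, count now 5. Cache: [12(c=1) 77(c=2) 11(c=2) 2(c=2) 81(c=3) 64(c=5)]
  17. access 2: HIT, count now 3. Cache: [12(c=1) 77(c=2) 11(c=2) 81(c=3) 2(c=3) 64(c=5)]
  18. access 64: HIT, count now 6. Cache: [12(c=1) 77(c=2) 11(c=2) 81(c=3) 2(c=3) 64(c=6)]
  19. access 34: MISS, evict 12(c=1). Cache: [34(c=1) 77(c=2) 11(c=2) 81(c=3) 2(c=3) 64(c=6)]
  20. access 4: MISS, evict 34(c=1). Cache: [4(c=1) 77(c=2) 11(c=2) 81(c=3) 2(c=3) 64(c=6)]
  21. access 4: HIT, count now 2. Cache: [77(c=2) 11(c=2) 4(c=2) 81(c=3) 2(c=3) 64(c=6)]
  22. access 11: HIT, count now 3. Cache: [77(c=2) 4(c=2) 81(c=3) 2(c=3) 11(c=3) 64(c=6)]
  23. access 34: MISS, evict 77(c=2). Cache: [34(c=1) 4(c=2) 81(c=3) 2(c=3) 11(c=3) 64(c=6)]
  24. access 64: HIT, count now 7. Cache: [34(c=1) 4(c=2) 81(c=3) 2(c=3) 11(c=3) 64(c=7)]
  25. access 12: MISS, evict 34(c=1). Cache: [12(c=1) 4(c=2) 81(c=3) 2(c=3) 11(c=3) 64(c=7)]
Total: 14 hits, 11 misses, 5 evictions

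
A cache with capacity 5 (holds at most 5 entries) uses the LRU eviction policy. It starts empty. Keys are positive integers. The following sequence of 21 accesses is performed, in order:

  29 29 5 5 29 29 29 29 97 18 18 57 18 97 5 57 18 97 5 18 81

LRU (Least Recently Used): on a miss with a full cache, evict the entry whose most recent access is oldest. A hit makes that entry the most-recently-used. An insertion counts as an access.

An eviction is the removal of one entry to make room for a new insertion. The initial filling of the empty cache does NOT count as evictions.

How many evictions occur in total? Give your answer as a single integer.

Answer: 1

Derivation:
LRU simulation (capacity=5):
  1. access 29: MISS. Cache (LRU->MRU): [29]
  2. access 29: HIT. Cache (LRU->MRU): [29]
  3. access 5: MISS. Cache (LRU->MRU): [29 5]
  4. access 5: HIT. Cache (LRU->MRU): [29 5]
  5. access 29: HIT. Cache (LRU->MRU): [5 29]
  6. access 29: HIT. Cache (LRU->MRU): [5 29]
  7. access 29: HIT. Cache (LRU->MRU): [5 29]
  8. access 29: HIT. Cache (LRU->MRU): [5 29]
  9. access 97: MISS. Cache (LRU->MRU): [5 29 97]
  10. access 18: MISS. Cache (LRU->MRU): [5 29 97 18]
  11. access 18: HIT. Cache (LRU->MRU): [5 29 97 18]
  12. access 57: MISS. Cache (LRU->MRU): [5 29 97 18 57]
  13. access 18: HIT. Cache (LRU->MRU): [5 29 97 57 18]
  14. access 97: HIT. Cache (LRU->MRU): [5 29 57 18 97]
  15. access 5: HIT. Cache (LRU->MRU): [29 57 18 97 5]
  16. access 57: HIT. Cache (LRU->MRU): [29 18 97 5 57]
  17. access 18: HIT. Cache (LRU->MRU): [29 97 5 57 18]
  18. access 97: HIT. Cache (LRU->MRU): [29 5 57 18 97]
  19. access 5: HIT. Cache (LRU->MRU): [29 57 18 97 5]
  20. access 18: HIT. Cache (LRU->MRU): [29 57 97 5 18]
  21. access 81: MISS, evict 29. Cache (LRU->MRU): [57 97 5 18 81]
Total: 15 hits, 6 misses, 1 evictions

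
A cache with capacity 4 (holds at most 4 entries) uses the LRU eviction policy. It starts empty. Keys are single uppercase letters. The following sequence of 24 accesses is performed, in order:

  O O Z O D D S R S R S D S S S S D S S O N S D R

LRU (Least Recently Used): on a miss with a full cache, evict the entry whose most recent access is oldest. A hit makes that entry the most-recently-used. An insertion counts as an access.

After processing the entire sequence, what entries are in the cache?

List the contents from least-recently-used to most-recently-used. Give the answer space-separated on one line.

Answer: N S D R

Derivation:
LRU simulation (capacity=4):
  1. access O: MISS. Cache (LRU->MRU): [O]
  2. access O: HIT. Cache (LRU->MRU): [O]
  3. access Z: MISS. Cache (LRU->MRU): [O Z]
  4. access O: HIT. Cache (LRU->MRU): [Z O]
  5. access D: MISS. Cache (LRU->MRU): [Z O D]
  6. access D: HIT. Cache (LRU->MRU): [Z O D]
  7. access S: MISS. Cache (LRU->MRU): [Z O D S]
  8. access R: MISS, evict Z. Cache (LRU->MRU): [O D S R]
  9. access S: HIT. Cache (LRU->MRU): [O D R S]
  10. access R: HIT. Cache (LRU->MRU): [O D S R]
  11. access S: HIT. Cache (LRU->MRU): [O D R S]
  12. access D: HIT. Cache (LRU->MRU): [O R S D]
  13. access S: HIT. Cache (LRU->MRU): [O R D S]
  14. access S: HIT. Cache (LRU->MRU): [O R D S]
  15. access S: HIT. Cache (LRU->MRU): [O R D S]
  16. access S: HIT. Cache (LRU->MRU): [O R D S]
  17. access D: HIT. Cache (LRU->MRU): [O R S D]
  18. access S: HIT. Cache (LRU->MRU): [O R D S]
  19. access S: HIT. Cache (LRU->MRU): [O R D S]
  20. access O: HIT. Cache (LRU->MRU): [R D S O]
  21. access N: MISS, evict R. Cache (LRU->MRU): [D S O N]
  22. access S: HIT. Cache (LRU->MRU): [D O N S]
  23. access D: HIT. Cache (LRU->MRU): [O N S D]
  24. access R: MISS, evict O. Cache (LRU->MRU): [N S D R]
Total: 17 hits, 7 misses, 3 evictions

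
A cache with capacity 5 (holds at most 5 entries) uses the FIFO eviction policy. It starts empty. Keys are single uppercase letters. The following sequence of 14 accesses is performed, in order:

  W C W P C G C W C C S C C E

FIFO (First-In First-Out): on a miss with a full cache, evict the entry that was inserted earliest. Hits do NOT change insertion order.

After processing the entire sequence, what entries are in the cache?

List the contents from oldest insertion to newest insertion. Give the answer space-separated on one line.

Answer: C P G S E

Derivation:
FIFO simulation (capacity=5):
  1. access W: MISS. Cache (old->new): [W]
  2. access C: MISS. Cache (old->new): [W C]
  3. access W: HIT. Cache (old->new): [W C]
  4. access P: MISS. Cache (old->new): [W C P]
  5. access C: HIT. Cache (old->new): [W C P]
  6. access G: MISS. Cache (old->new): [W C P G]
  7. access C: HIT. Cache (old->new): [W C P G]
  8. access W: HIT. Cache (old->new): [W C P G]
  9. access C: HIT. Cache (old->new): [W C P G]
  10. access C: HIT. Cache (old->new): [W C P G]
  11. access S: MISS. Cache (old->new): [W C P G S]
  12. access C: HIT. Cache (old->new): [W C P G S]
  13. access C: HIT. Cache (old->new): [W C P G S]
  14. access E: MISS, evict W. Cache (old->new): [C P G S E]
Total: 8 hits, 6 misses, 1 evictions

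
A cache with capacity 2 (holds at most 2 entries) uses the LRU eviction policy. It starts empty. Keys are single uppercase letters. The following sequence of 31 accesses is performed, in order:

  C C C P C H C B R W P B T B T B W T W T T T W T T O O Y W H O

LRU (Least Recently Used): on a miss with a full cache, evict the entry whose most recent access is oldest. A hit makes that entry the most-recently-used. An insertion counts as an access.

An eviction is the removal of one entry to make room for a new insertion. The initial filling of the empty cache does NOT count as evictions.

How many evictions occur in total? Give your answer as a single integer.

Answer: 14

Derivation:
LRU simulation (capacity=2):
  1. access C: MISS. Cache (LRU->MRU): [C]
  2. access C: HIT. Cache (LRU->MRU): [C]
  3. access C: HIT. Cache (LRU->MRU): [C]
  4. access P: MISS. Cache (LRU->MRU): [C P]
  5. access C: HIT. Cache (LRU->MRU): [P C]
  6. access H: MISS, evict P. Cache (LRU->MRU): [C H]
  7. access C: HIT. Cache (LRU->MRU): [H C]
  8. access B: MISS, evict H. Cache (LRU->MRU): [C B]
  9. access R: MISS, evict C. Cache (LRU->MRU): [B R]
  10. access W: MISS, evict B. Cache (LRU->MRU): [R W]
  11. access P: MISS, evict R. Cache (LRU->MRU): [W P]
  12. access B: MISS, evict W. Cache (LRU->MRU): [P B]
  13. access T: MISS, evict P. Cache (LRU->MRU): [B T]
  14. access B: HIT. Cache (LRU->MRU): [T B]
  15. access T: HIT. Cache (LRU->MRU): [B T]
  16. access B: HIT. Cache (LRU->MRU): [T B]
  17. access W: MISS, evict T. Cache (LRU->MRU): [B W]
  18. access T: MISS, evict B. Cache (LRU->MRU): [W T]
  19. access W: HIT. Cache (LRU->MRU): [T W]
  20. access T: HIT. Cache (LRU->MRU): [W T]
  21. access T: HIT. Cache (LRU->MRU): [W T]
  22. access T: HIT. Cache (LRU->MRU): [W T]
  23. access W: HIT. Cache (LRU->MRU): [T W]
  24. access T: HIT. Cache (LRU->MRU): [W T]
  25. access T: HIT. Cache (LRU->MRU): [W T]
  26. access O: MISS, evict W. Cache (LRU->MRU): [T O]
  27. access O: HIT. Cache (LRU->MRU): [T O]
  28. access Y: MISS, evict T. Cache (LRU->MRU): [O Y]
  29. access W: MISS, evict O. Cache (LRU->MRU): [Y W]
  30. access H: MISS, evict Y. Cache (LRU->MRU): [W H]
  31. access O: MISS, evict W. Cache (LRU->MRU): [H O]
Total: 15 hits, 16 misses, 14 evictions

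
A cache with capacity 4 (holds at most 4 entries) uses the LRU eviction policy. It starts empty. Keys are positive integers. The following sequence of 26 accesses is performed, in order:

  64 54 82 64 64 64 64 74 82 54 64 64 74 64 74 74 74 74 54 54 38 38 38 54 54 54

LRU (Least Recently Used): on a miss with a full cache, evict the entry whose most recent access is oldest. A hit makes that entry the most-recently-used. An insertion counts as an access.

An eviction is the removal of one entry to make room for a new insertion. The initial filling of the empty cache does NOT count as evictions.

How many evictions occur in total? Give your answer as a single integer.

Answer: 1

Derivation:
LRU simulation (capacity=4):
  1. access 64: MISS. Cache (LRU->MRU): [64]
  2. access 54: MISS. Cache (LRU->MRU): [64 54]
  3. access 82: MISS. Cache (LRU->MRU): [64 54 82]
  4. access 64: HIT. Cache (LRU->MRU): [54 82 64]
  5. access 64: HIT. Cache (LRU->MRU): [54 82 64]
  6. access 64: HIT. Cache (LRU->MRU): [54 82 64]
  7. access 64: HIT. Cache (LRU->MRU): [54 82 64]
  8. access 74: MISS. Cache (LRU->MRU): [54 82 64 74]
  9. access 82: HIT. Cache (LRU->MRU): [54 64 74 82]
  10. access 54: HIT. Cache (LRU->MRU): [64 74 82 54]
  11. access 64: HIT. Cache (LRU->MRU): [74 82 54 64]
  12. access 64: HIT. Cache (LRU->MRU): [74 82 54 64]
  13. access 74: HIT. Cache (LRU->MRU): [82 54 64 74]
  14. access 64: HIT. Cache (LRU->MRU): [82 54 74 64]
  15. access 74: HIT. Cache (LRU->MRU): [82 54 64 74]
  16. access 74: HIT. Cache (LRU->MRU): [82 54 64 74]
  17. access 74: HIT. Cache (LRU->MRU): [82 54 64 74]
  18. access 74: HIT. Cache (LRU->MRU): [82 54 64 74]
  19. access 54: HIT. Cache (LRU->MRU): [82 64 74 54]
  20. access 54: HIT. Cache (LRU->MRU): [82 64 74 54]
  21. access 38: MISS, evict 82. Cache (LRU->MRU): [64 74 54 38]
  22. access 38: HIT. Cache (LRU->MRU): [64 74 54 38]
  23. access 38: HIT. Cache (LRU->MRU): [64 74 54 38]
  24. access 54: HIT. Cache (LRU->MRU): [64 74 38 54]
  25. access 54: HIT. Cache (LRU->MRU): [64 74 38 54]
  26. access 54: HIT. Cache (LRU->MRU): [64 74 38 54]
Total: 21 hits, 5 misses, 1 evictions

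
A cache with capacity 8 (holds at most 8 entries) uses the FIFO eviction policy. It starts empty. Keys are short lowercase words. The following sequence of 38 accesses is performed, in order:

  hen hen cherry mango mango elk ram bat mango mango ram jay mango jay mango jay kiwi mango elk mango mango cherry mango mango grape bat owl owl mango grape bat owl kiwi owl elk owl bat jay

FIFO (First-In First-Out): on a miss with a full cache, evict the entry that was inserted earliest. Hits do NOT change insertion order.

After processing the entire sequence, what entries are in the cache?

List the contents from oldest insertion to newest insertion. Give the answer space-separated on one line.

Answer: mango elk ram bat jay kiwi grape owl

Derivation:
FIFO simulation (capacity=8):
  1. access hen: MISS. Cache (old->new): [hen]
  2. access hen: HIT. Cache (old->new): [hen]
  3. access cherry: MISS. Cache (old->new): [hen cherry]
  4. access mango: MISS. Cache (old->new): [hen cherry mango]
  5. access mango: HIT. Cache (old->new): [hen cherry mango]
  6. access elk: MISS. Cache (old->new): [hen cherry mango elk]
  7. access ram: MISS. Cache (old->new): [hen cherry mango elk ram]
  8. access bat: MISS. Cache (old->new): [hen cherry mango elk ram bat]
  9. access mango: HIT. Cache (old->new): [hen cherry mango elk ram bat]
  10. access mango: HIT. Cache (old->new): [hen cherry mango elk ram bat]
  11. access ram: HIT. Cache (old->new): [hen cherry mango elk ram bat]
  12. access jay: MISS. Cache (old->new): [hen cherry mango elk ram bat jay]
  13. access mango: HIT. Cache (old->new): [hen cherry mango elk ram bat jay]
  14. access jay: HIT. Cache (old->new): [hen cherry mango elk ram bat jay]
  15. access mango: HIT. Cache (old->new): [hen cherry mango elk ram bat jay]
  16. access jay: HIT. Cache (old->new): [hen cherry mango elk ram bat jay]
  17. access kiwi: MISS. Cache (old->new): [hen cherry mango elk ram bat jay kiwi]
  18. access mango: HIT. Cache (old->new): [hen cherry mango elk ram bat jay kiwi]
  19. access elk: HIT. Cache (old->new): [hen cherry mango elk ram bat jay kiwi]
  20. access mango: HIT. Cache (old->new): [hen cherry mango elk ram bat jay kiwi]
  21. access mango: HIT. Cache (old->new): [hen cherry mango elk ram bat jay kiwi]
  22. access cherry: HIT. Cache (old->new): [hen cherry mango elk ram bat jay kiwi]
  23. access mango: HIT. Cache (old->new): [hen cherry mango elk ram bat jay kiwi]
  24. access mango: HIT. Cache (old->new): [hen cherry mango elk ram bat jay kiwi]
  25. access grape: MISS, evict hen. Cache (old->new): [cherry mango elk ram bat jay kiwi grape]
  26. access bat: HIT. Cache (old->new): [cherry mango elk ram bat jay kiwi grape]
  27. access owl: MISS, evict cherry. Cache (old->new): [mango elk ram bat jay kiwi grape owl]
  28. access owl: HIT. Cache (old->new): [mango elk ram bat jay kiwi grape owl]
  29. access mango: HIT. Cache (old->new): [mango elk ram bat jay kiwi grape owl]
  30. access grape: HIT. Cache (old->new): [mango elk ram bat jay kiwi grape owl]
  31. access bat: HIT. Cache (old->new): [mango elk ram bat jay kiwi grape owl]
  32. access owl: HIT. Cache (old->new): [mango elk ram bat jay kiwi grape owl]
  33. access kiwi: HIT. Cache (old->new): [mango elk ram bat jay kiwi grape owl]
  34. access owl: HIT. Cache (old->new): [mango elk ram bat jay kiwi grape owl]
  35. access elk: HIT. Cache (old->new): [mango elk ram bat jay kiwi grape owl]
  36. access owl: HIT. Cache (old->new): [mango elk ram bat jay kiwi grape owl]
  37. access bat: HIT. Cache (old->new): [mango elk ram bat jay kiwi grape owl]
  38. access jay: HIT. Cache (old->new): [mango elk ram bat jay kiwi grape owl]
Total: 28 hits, 10 misses, 2 evictions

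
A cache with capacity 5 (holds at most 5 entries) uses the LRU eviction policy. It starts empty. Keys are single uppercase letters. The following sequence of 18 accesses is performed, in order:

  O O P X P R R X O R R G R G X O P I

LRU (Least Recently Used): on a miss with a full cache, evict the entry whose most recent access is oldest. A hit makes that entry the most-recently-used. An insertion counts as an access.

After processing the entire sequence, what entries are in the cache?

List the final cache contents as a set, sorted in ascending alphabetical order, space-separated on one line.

LRU simulation (capacity=5):
  1. access O: MISS. Cache (LRU->MRU): [O]
  2. access O: HIT. Cache (LRU->MRU): [O]
  3. access P: MISS. Cache (LRU->MRU): [O P]
  4. access X: MISS. Cache (LRU->MRU): [O P X]
  5. access P: HIT. Cache (LRU->MRU): [O X P]
  6. access R: MISS. Cache (LRU->MRU): [O X P R]
  7. access R: HIT. Cache (LRU->MRU): [O X P R]
  8. access X: HIT. Cache (LRU->MRU): [O P R X]
  9. access O: HIT. Cache (LRU->MRU): [P R X O]
  10. access R: HIT. Cache (LRU->MRU): [P X O R]
  11. access R: HIT. Cache (LRU->MRU): [P X O R]
  12. access G: MISS. Cache (LRU->MRU): [P X O R G]
  13. access R: HIT. Cache (LRU->MRU): [P X O G R]
  14. access G: HIT. Cache (LRU->MRU): [P X O R G]
  15. access X: HIT. Cache (LRU->MRU): [P O R G X]
  16. access O: HIT. Cache (LRU->MRU): [P R G X O]
  17. access P: HIT. Cache (LRU->MRU): [R G X O P]
  18. access I: MISS, evict R. Cache (LRU->MRU): [G X O P I]
Total: 12 hits, 6 misses, 1 evictions

Answer: G I O P X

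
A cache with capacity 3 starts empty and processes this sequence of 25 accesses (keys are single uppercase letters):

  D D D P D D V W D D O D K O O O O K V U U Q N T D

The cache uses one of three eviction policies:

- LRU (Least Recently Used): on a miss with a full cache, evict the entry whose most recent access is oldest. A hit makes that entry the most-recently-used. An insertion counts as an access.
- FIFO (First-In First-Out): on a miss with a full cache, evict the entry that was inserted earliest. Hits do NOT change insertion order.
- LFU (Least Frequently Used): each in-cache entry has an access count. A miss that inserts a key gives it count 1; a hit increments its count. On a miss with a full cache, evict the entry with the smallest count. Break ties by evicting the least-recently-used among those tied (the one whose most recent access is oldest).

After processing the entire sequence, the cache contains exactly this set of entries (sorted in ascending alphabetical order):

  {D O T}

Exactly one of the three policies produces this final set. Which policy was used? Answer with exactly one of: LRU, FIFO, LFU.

Simulating under each policy and comparing final sets:
  LRU: final set = {D N T} -> differs
  FIFO: final set = {D N T} -> differs
  LFU: final set = {D O T} -> MATCHES target
Only LFU produces the target set.

Answer: LFU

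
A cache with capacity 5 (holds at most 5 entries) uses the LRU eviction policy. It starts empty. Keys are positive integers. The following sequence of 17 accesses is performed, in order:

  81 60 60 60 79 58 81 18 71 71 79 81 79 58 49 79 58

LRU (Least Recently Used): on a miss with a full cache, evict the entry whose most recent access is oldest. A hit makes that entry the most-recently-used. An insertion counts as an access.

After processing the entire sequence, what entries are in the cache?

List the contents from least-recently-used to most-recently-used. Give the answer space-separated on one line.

Answer: 71 81 49 79 58

Derivation:
LRU simulation (capacity=5):
  1. access 81: MISS. Cache (LRU->MRU): [81]
  2. access 60: MISS. Cache (LRU->MRU): [81 60]
  3. access 60: HIT. Cache (LRU->MRU): [81 60]
  4. access 60: HIT. Cache (LRU->MRU): [81 60]
  5. access 79: MISS. Cache (LRU->MRU): [81 60 79]
  6. access 58: MISS. Cache (LRU->MRU): [81 60 79 58]
  7. access 81: HIT. Cache (LRU->MRU): [60 79 58 81]
  8. access 18: MISS. Cache (LRU->MRU): [60 79 58 81 18]
  9. access 71: MISS, evict 60. Cache (LRU->MRU): [79 58 81 18 71]
  10. access 71: HIT. Cache (LRU->MRU): [79 58 81 18 71]
  11. access 79: HIT. Cache (LRU->MRU): [58 81 18 71 79]
  12. access 81: HIT. Cache (LRU->MRU): [58 18 71 79 81]
  13. access 79: HIT. Cache (LRU->MRU): [58 18 71 81 79]
  14. access 58: HIT. Cache (LRU->MRU): [18 71 81 79 58]
  15. access 49: MISS, evict 18. Cache (LRU->MRU): [71 81 79 58 49]
  16. access 79: HIT. Cache (LRU->MRU): [71 81 58 49 79]
  17. access 58: HIT. Cache (LRU->MRU): [71 81 49 79 58]
Total: 10 hits, 7 misses, 2 evictions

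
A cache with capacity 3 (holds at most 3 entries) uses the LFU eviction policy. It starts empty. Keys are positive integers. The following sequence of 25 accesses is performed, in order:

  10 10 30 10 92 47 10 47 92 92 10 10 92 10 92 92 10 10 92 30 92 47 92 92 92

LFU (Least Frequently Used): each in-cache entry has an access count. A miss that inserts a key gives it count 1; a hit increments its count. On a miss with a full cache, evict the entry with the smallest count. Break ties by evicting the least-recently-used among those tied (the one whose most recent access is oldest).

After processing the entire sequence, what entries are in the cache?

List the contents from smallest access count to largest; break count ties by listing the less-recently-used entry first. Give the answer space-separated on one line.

Answer: 47 10 92

Derivation:
LFU simulation (capacity=3):
  1. access 10: MISS. Cache: [10(c=1)]
  2. access 10: HIT, count now 2. Cache: [10(c=2)]
  3. access 30: MISS. Cache: [30(c=1) 10(c=2)]
  4. access 10: HIT, count now 3. Cache: [30(c=1) 10(c=3)]
  5. access 92: MISS. Cache: [30(c=1) 92(c=1) 10(c=3)]
  6. access 47: MISS, evict 30(c=1). Cache: [92(c=1) 47(c=1) 10(c=3)]
  7. access 10: HIT, count now 4. Cache: [92(c=1) 47(c=1) 10(c=4)]
  8. access 47: HIT, count now 2. Cache: [92(c=1) 47(c=2) 10(c=4)]
  9. access 92: HIT, count now 2. Cache: [47(c=2) 92(c=2) 10(c=4)]
  10. access 92: HIT, count now 3. Cache: [47(c=2) 92(c=3) 10(c=4)]
  11. access 10: HIT, count now 5. Cache: [47(c=2) 92(c=3) 10(c=5)]
  12. access 10: HIT, count now 6. Cache: [47(c=2) 92(c=3) 10(c=6)]
  13. access 92: HIT, count now 4. Cache: [47(c=2) 92(c=4) 10(c=6)]
  14. access 10: HIT, count now 7. Cache: [47(c=2) 92(c=4) 10(c=7)]
  15. access 92: HIT, count now 5. Cache: [47(c=2) 92(c=5) 10(c=7)]
  16. access 92: HIT, count now 6. Cache: [47(c=2) 92(c=6) 10(c=7)]
  17. access 10: HIT, count now 8. Cache: [47(c=2) 92(c=6) 10(c=8)]
  18. access 10: HIT, count now 9. Cache: [47(c=2) 92(c=6) 10(c=9)]
  19. access 92: HIT, count now 7. Cache: [47(c=2) 92(c=7) 10(c=9)]
  20. access 30: MISS, evict 47(c=2). Cache: [30(c=1) 92(c=7) 10(c=9)]
  21. access 92: HIT, count now 8. Cache: [30(c=1) 92(c=8) 10(c=9)]
  22. access 47: MISS, evict 30(c=1). Cache: [47(c=1) 92(c=8) 10(c=9)]
  23. access 92: HIT, count now 9. Cache: [47(c=1) 10(c=9) 92(c=9)]
  24. access 92: HIT, count now 10. Cache: [47(c=1) 10(c=9) 92(c=10)]
  25. access 92: HIT, count now 11. Cache: [47(c=1) 10(c=9) 92(c=11)]
Total: 19 hits, 6 misses, 3 evictions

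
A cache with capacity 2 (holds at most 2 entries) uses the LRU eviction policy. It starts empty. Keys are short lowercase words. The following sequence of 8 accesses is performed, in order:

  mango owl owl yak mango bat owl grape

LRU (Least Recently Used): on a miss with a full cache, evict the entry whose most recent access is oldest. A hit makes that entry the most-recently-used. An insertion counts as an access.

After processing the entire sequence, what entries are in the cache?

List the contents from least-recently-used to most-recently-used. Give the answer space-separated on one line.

LRU simulation (capacity=2):
  1. access mango: MISS. Cache (LRU->MRU): [mango]
  2. access owl: MISS. Cache (LRU->MRU): [mango owl]
  3. access owl: HIT. Cache (LRU->MRU): [mango owl]
  4. access yak: MISS, evict mango. Cache (LRU->MRU): [owl yak]
  5. access mango: MISS, evict owl. Cache (LRU->MRU): [yak mango]
  6. access bat: MISS, evict yak. Cache (LRU->MRU): [mango bat]
  7. access owl: MISS, evict mango. Cache (LRU->MRU): [bat owl]
  8. access grape: MISS, evict bat. Cache (LRU->MRU): [owl grape]
Total: 1 hits, 7 misses, 5 evictions

Answer: owl grape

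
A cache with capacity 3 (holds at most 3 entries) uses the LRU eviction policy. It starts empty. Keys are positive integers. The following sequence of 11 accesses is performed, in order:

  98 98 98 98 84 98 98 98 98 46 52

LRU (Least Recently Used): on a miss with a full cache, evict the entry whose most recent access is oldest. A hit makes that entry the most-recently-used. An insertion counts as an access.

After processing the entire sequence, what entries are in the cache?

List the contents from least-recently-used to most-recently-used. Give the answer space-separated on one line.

Answer: 98 46 52

Derivation:
LRU simulation (capacity=3):
  1. access 98: MISS. Cache (LRU->MRU): [98]
  2. access 98: HIT. Cache (LRU->MRU): [98]
  3. access 98: HIT. Cache (LRU->MRU): [98]
  4. access 98: HIT. Cache (LRU->MRU): [98]
  5. access 84: MISS. Cache (LRU->MRU): [98 84]
  6. access 98: HIT. Cache (LRU->MRU): [84 98]
  7. access 98: HIT. Cache (LRU->MRU): [84 98]
  8. access 98: HIT. Cache (LRU->MRU): [84 98]
  9. access 98: HIT. Cache (LRU->MRU): [84 98]
  10. access 46: MISS. Cache (LRU->MRU): [84 98 46]
  11. access 52: MISS, evict 84. Cache (LRU->MRU): [98 46 52]
Total: 7 hits, 4 misses, 1 evictions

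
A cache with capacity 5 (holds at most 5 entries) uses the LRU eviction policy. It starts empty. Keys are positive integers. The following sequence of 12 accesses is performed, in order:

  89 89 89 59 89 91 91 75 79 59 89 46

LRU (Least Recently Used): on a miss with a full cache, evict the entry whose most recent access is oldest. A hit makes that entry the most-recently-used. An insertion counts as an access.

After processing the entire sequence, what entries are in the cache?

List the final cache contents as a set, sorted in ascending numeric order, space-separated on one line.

Answer: 46 59 75 79 89

Derivation:
LRU simulation (capacity=5):
  1. access 89: MISS. Cache (LRU->MRU): [89]
  2. access 89: HIT. Cache (LRU->MRU): [89]
  3. access 89: HIT. Cache (LRU->MRU): [89]
  4. access 59: MISS. Cache (LRU->MRU): [89 59]
  5. access 89: HIT. Cache (LRU->MRU): [59 89]
  6. access 91: MISS. Cache (LRU->MRU): [59 89 91]
  7. access 91: HIT. Cache (LRU->MRU): [59 89 91]
  8. access 75: MISS. Cache (LRU->MRU): [59 89 91 75]
  9. access 79: MISS. Cache (LRU->MRU): [59 89 91 75 79]
  10. access 59: HIT. Cache (LRU->MRU): [89 91 75 79 59]
  11. access 89: HIT. Cache (LRU->MRU): [91 75 79 59 89]
  12. access 46: MISS, evict 91. Cache (LRU->MRU): [75 79 59 89 46]
Total: 6 hits, 6 misses, 1 evictions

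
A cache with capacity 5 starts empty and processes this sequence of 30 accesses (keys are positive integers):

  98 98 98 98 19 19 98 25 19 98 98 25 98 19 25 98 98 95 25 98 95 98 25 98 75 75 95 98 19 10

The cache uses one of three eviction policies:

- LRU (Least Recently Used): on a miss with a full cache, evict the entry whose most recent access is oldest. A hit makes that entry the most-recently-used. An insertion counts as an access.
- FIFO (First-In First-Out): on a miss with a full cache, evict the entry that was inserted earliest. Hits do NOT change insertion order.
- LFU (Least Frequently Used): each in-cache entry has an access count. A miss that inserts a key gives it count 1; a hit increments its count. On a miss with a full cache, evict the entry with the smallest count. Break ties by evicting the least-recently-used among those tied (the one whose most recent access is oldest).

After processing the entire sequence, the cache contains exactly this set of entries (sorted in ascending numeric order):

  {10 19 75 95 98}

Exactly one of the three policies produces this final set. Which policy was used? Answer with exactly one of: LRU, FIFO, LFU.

Simulating under each policy and comparing final sets:
  LRU: final set = {10 19 75 95 98} -> MATCHES target
  FIFO: final set = {10 19 25 75 95} -> differs
  LFU: final set = {10 19 25 95 98} -> differs
Only LRU produces the target set.

Answer: LRU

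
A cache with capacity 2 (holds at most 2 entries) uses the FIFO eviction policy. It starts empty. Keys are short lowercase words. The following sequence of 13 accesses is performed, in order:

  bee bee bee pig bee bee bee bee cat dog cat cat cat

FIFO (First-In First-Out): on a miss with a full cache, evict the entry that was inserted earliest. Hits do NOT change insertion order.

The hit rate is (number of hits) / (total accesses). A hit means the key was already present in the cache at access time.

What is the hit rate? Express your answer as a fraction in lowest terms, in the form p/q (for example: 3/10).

FIFO simulation (capacity=2):
  1. access bee: MISS. Cache (old->new): [bee]
  2. access bee: HIT. Cache (old->new): [bee]
  3. access bee: HIT. Cache (old->new): [bee]
  4. access pig: MISS. Cache (old->new): [bee pig]
  5. access bee: HIT. Cache (old->new): [bee pig]
  6. access bee: HIT. Cache (old->new): [bee pig]
  7. access bee: HIT. Cache (old->new): [bee pig]
  8. access bee: HIT. Cache (old->new): [bee pig]
  9. access cat: MISS, evict bee. Cache (old->new): [pig cat]
  10. access dog: MISS, evict pig. Cache (old->new): [cat dog]
  11. access cat: HIT. Cache (old->new): [cat dog]
  12. access cat: HIT. Cache (old->new): [cat dog]
  13. access cat: HIT. Cache (old->new): [cat dog]
Total: 9 hits, 4 misses, 2 evictions

Hit rate = 9/13

Answer: 9/13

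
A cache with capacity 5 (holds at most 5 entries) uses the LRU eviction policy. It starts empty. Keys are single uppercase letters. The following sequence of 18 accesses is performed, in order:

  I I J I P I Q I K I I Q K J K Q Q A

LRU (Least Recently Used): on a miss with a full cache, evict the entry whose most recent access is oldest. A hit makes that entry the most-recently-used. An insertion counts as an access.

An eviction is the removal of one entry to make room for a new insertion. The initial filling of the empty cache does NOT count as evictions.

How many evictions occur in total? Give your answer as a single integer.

Answer: 1

Derivation:
LRU simulation (capacity=5):
  1. access I: MISS. Cache (LRU->MRU): [I]
  2. access I: HIT. Cache (LRU->MRU): [I]
  3. access J: MISS. Cache (LRU->MRU): [I J]
  4. access I: HIT. Cache (LRU->MRU): [J I]
  5. access P: MISS. Cache (LRU->MRU): [J I P]
  6. access I: HIT. Cache (LRU->MRU): [J P I]
  7. access Q: MISS. Cache (LRU->MRU): [J P I Q]
  8. access I: HIT. Cache (LRU->MRU): [J P Q I]
  9. access K: MISS. Cache (LRU->MRU): [J P Q I K]
  10. access I: HIT. Cache (LRU->MRU): [J P Q K I]
  11. access I: HIT. Cache (LRU->MRU): [J P Q K I]
  12. access Q: HIT. Cache (LRU->MRU): [J P K I Q]
  13. access K: HIT. Cache (LRU->MRU): [J P I Q K]
  14. access J: HIT. Cache (LRU->MRU): [P I Q K J]
  15. access K: HIT. Cache (LRU->MRU): [P I Q J K]
  16. access Q: HIT. Cache (LRU->MRU): [P I J K Q]
  17. access Q: HIT. Cache (LRU->MRU): [P I J K Q]
  18. access A: MISS, evict P. Cache (LRU->MRU): [I J K Q A]
Total: 12 hits, 6 misses, 1 evictions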